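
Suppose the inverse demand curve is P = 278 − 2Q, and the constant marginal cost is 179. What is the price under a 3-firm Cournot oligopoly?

Cournot with 3 identical firms: the symmetric best-response condition is 278 − 8q = 179. Each firm produces q = 12.375, total output Q = 37.125, price P = 203.75.

P = 203.75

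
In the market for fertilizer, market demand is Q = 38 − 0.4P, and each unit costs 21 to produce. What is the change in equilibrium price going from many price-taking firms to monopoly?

P rises by 37

Inverting demand: P = 95 − 2.5Q.
Competitive firms price at marginal cost: P = 21, giving Q = 29.6.
Monopoly sets MR = MC: 95 − 5Q = 21 ⇒ Q = 14.8, P = 95 − 2.5·14.8 = 58.
Change in equilibrium price: 58 − 21 = 37.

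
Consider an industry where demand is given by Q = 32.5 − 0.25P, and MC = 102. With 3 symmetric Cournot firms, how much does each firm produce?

q_i = 1.75

Inverting demand: P = 130 − 4Q.
With 3 symmetric Cournot firms, each firm's FOC gives 130 − 16q = 102, so q = 1.75, Q = 3·1.75 = 5.25, and P = 109.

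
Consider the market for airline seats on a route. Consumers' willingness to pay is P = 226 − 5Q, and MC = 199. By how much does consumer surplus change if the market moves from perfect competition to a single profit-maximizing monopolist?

Under competition P = MC = 199, so Q = (226 − 199)/5 = 5.4.
CS = ½·(226 − 199)·5.4 = 72.9.
A monopolist chooses Q where MR = MC. MR = 226 − 10Q; setting this equal to 199 gives Q = 2.7 and P = 212.5.
CS = ½·(226 − 212.5)·2.7 = 18.225.
Change in consumer surplus: 18.225 − 72.9 = −54.675.

CS falls by 54.675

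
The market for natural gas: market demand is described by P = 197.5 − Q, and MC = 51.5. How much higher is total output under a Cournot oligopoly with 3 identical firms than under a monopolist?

The monopolist equates marginal revenue to marginal cost: 197.5 − 2Q = 51.5, so Q = 73. From demand, P = 124.5.
Cournot with 3 identical firms: the symmetric best-response condition is 197.5 − 4q = 51.5. Each firm produces q = 36.5, total output Q = 109.5, price P = 88.
Change in total output: 109.5 − 73 = 36.5.

Q rises by 36.5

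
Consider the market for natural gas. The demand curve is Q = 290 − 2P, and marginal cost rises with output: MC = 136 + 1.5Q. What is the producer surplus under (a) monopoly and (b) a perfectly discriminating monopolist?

Inverting demand: P = 145 − 0.5Q.
The monopolist equates marginal revenue to marginal cost: 145 − Q = 136 + 1.5Q, so Q = 3.6. From demand, P = 143.2.
PS = P·Q − VC(Q) = 143.2·3.6 − (136·3.6 + ½·1.5·3.6²) = 16.2.
Under first-degree price discrimination the firm charges each unit its demand price and produces up to where P = MC, i.e. Q = 4.5. Consumer surplus is zero; producer surplus equals total surplus.
PS = ½·(145 − 136)·4.5 = 20.25.

Monopoly: PS = 16.2; Perfect PD: PS = 20.25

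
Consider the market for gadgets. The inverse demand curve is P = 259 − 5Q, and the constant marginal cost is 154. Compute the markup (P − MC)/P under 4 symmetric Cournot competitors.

With 4 symmetric Cournot firms, each firm's FOC gives 259 − 25q = 154, so q = 4.2, Q = 4·4.2 = 16.8, and P = 175.
Lerner index = (P − MC)/P = (175 − 154)/175 = 0.12.

Lerner index = 0.12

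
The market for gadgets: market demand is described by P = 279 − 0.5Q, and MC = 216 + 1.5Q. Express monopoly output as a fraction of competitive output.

The monopolist equates marginal revenue to marginal cost: 279 − Q = 216 + 1.5Q, so Q = 25.2. From demand, P = 266.4.
Under competition P = MC: 279 − 0.5Q = 216 + 1.5Q ⇒ Q = 31.5, P = 263.25.
Ratio Q_m/Q_c = 25.2/31.5 = 0.8.

Q_m/Q_c = 0.8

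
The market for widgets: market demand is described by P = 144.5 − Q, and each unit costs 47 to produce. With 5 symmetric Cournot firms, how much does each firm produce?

q_i = 16.25

In a 5-firm Cournot equilibrium, symmetry and the first-order condition give q = (144.5 − 47)/(6) = 16.25. So Q = 81.25 and P = 63.25.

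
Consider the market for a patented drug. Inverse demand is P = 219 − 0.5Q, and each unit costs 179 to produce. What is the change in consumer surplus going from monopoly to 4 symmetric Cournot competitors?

A monopolist chooses Q where MR = MC. MR = 219 − Q; setting this equal to 179 gives Q = 40 and P = 199.
CS = ½·(219 − 199)·40 = 400.
Cournot with 4 identical firms: the symmetric best-response condition is 219 − 2.5q = 179. Each firm produces q = 16, total output Q = 64, price P = 187.
CS = ½·(219 − 187)·64 = 1024.
Change in consumer surplus: 1024 − 400 = 624.

Consumer surplus rises by 624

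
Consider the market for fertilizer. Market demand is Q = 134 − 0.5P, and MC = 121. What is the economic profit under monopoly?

Inverting demand: P = 268 − 2Q.
Monopoly sets MR = MC: 268 − 4Q = 121 ⇒ Q = 36.75, P = 268 − 2·36.75 = 194.5.
Profit = (194.5 − 121)·36.75 = 2701.125.

Profit = 2701.125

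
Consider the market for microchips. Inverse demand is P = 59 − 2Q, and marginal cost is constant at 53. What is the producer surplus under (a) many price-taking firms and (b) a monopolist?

Under competition P = MC = 53, so Q = (59 − 53)/2 = 3.
PS = (53 − 53)·3 = 0.
A monopolist chooses Q where MR = MC. MR = 59 − 4Q; setting this equal to 53 gives Q = 1.5 and P = 56.
PS = (56 − 53)·1.5 = 4.5.

Competition: PS = 0; Monopoly: PS = 4.5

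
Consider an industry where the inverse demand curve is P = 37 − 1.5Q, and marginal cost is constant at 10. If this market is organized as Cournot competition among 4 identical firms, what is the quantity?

With 4 symmetric Cournot firms, each firm's FOC gives 37 − 7.5q = 10, so q = 3.6, Q = 4·3.6 = 14.4, and P = 15.4.

Q = 14.4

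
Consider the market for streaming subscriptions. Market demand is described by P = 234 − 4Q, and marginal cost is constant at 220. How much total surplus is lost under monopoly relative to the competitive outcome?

DWL = 6.125

Under competition P = MC = 220, so Q = (234 − 220)/4 = 3.5.
Monopoly sets MR = MC: 234 − 8Q = 220 ⇒ Q = 1.75, P = 234 − 4·1.75 = 227.
DWL is the triangle between Q = 1.75 and Q = 3.5: ½·(3.5 − 1.75)·(227 − 220) = 6.125.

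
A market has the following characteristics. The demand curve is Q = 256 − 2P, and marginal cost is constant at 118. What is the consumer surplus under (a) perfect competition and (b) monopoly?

Competition: CS = 100; Monopoly: CS = 25

Inverting demand: P = 128 − 0.5Q.
Under competition P = MC = 118, so Q = (128 − 118)/0.5 = 20.
CS = ½·(128 − 118)·20 = 100.
Monopoly sets MR = MC: 128 − Q = 118 ⇒ Q = 10, P = 128 − 0.5·10 = 123.
CS = ½·(128 − 123)·10 = 25.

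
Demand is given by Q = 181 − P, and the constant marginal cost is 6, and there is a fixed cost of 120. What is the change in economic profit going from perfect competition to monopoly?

Inverting demand: P = 181 − Q.
Under competition P = MC = 6, so Q = (181 − 6)/1 = 175.
Profit = (6 − 6)·175 − 120 = −120.
A monopolist chooses Q where MR = MC. MR = 181 − 2Q; setting this equal to 6 gives Q = 87.5 and P = 93.5.
Profit = (93.5 − 6)·87.5 − 120 = 7536.25.
Change in economic profit: 7536.25 − −120 = 7656.25.

π rises by 7656.25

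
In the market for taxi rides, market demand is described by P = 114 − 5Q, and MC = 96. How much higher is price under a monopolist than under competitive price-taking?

P rises by 9

Perfect competition: P = MC = 96, so 114 − 5Q = 96 and Q = 3.6.
Monopoly sets MR = MC: 114 − 10Q = 96 ⇒ Q = 1.8, P = 114 − 5·1.8 = 105.
Change in price: 105 − 96 = 9.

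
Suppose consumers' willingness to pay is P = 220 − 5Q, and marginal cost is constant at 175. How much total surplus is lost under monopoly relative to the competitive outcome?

DWL = 50.625

Under competition P = MC = 175, so Q = (220 − 175)/5 = 9.
A monopolist chooses Q where MR = MC. MR = 220 − 10Q; setting this equal to 175 gives Q = 4.5 and P = 197.5.
DWL is the triangle between Q = 4.5 and Q = 9: ½·(9 − 4.5)·(197.5 − 175) = 50.625.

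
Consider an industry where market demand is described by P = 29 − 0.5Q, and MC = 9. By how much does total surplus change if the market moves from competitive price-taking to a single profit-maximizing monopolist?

Total surplus falls by 100

Perfect competition: P = MC = 9, so 29 − 0.5Q = 9 and Q = 40.
CS = ½·(29 − 9)·40 = 400; PS = (9 − 9)·40 = 0; TS = 400.
The monopolist equates marginal revenue to marginal cost: 29 − Q = 9, so Q = 20. From demand, P = 19.
CS = ½·(29 − 19)·20 = 100; PS = (19 − 9)·20 = 200; TS = 300.
Change in total surplus: 300 − 400 = −100.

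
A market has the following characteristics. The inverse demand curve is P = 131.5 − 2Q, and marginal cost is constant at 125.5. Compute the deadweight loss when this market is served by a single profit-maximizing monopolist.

DWL = 2.25

Competitive firms price at marginal cost: P = 125.5, giving Q = 3.
The monopolist equates marginal revenue to marginal cost: 131.5 − 4Q = 125.5, so Q = 1.5. From demand, P = 128.5.
DWL is the triangle between Q = 1.5 and Q = 3: ½·(3 − 1.5)·(128.5 − 125.5) = 2.25.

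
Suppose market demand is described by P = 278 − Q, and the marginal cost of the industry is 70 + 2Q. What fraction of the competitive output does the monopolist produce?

The monopolist equates marginal revenue to marginal cost: 278 − 2Q = 70 + 2Q, so Q = 52. From demand, P = 226.
Competitive equilibrium sets price equal to marginal cost: 278 − Q = 70 + 2Q, so Q = 208/3 and P = 626/3.
Ratio Q_m/Q_c = 52/(208/3) = 0.75.

Q_m/Q_c = 0.75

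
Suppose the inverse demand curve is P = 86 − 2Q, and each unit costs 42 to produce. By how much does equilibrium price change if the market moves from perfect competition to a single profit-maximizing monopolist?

Under competition P = MC = 42, so Q = (86 − 42)/2 = 22.
A monopolist chooses Q where MR = MC. MR = 86 − 4Q; setting this equal to 42 gives Q = 11 and P = 64.
Change in equilibrium price: 64 − 42 = 22.

Equilibrium price rises by 22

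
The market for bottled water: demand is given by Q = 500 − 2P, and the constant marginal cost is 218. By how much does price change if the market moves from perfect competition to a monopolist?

Inverting demand: P = 250 − 0.5Q.
Competitive firms price at marginal cost: P = 218, giving Q = 64.
A monopolist chooses Q where MR = MC. MR = 250 − Q; setting this equal to 218 gives Q = 32 and P = 234.
Change in price: 234 − 218 = 16.

Price rises by 16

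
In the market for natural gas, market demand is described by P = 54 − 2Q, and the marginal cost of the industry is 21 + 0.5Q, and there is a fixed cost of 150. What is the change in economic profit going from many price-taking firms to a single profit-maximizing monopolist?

π rises by 77.44

Competitive equilibrium sets price equal to marginal cost: 54 − 2Q = 21 + 0.5Q, so Q = 13.2 and P = 27.6.
Profit = 27.6·13.2 − (21·13.2 + ½·0.5·13.2²) − 150 = −106.44.
A monopolist chooses Q where MR = MC. MR = 54 − 4Q; setting this equal to 21 + 0.5Q gives Q = 22/3 and P = 118/3.
Profit = 118/3·22/3 − (21·22/3 + ½·0.5·(22/3)²) − 150 = −29.
Change in economic profit: −29 − −106.44 = 77.44.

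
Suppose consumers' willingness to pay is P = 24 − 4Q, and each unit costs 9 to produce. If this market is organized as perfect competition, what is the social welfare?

TS = 28.125

Under competition P = MC = 9, so Q = (24 − 9)/4 = 3.75.
CS = ½·(24 − 9)·3.75 = 28.125; PS = (9 − 9)·3.75 = 0; TS = 28.125.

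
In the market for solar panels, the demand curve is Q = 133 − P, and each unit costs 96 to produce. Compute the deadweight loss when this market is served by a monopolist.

Inverting demand: P = 133 − Q.
Competitive firms price at marginal cost: P = 96, giving Q = 37.
Monopoly sets MR = MC: 133 − 2Q = 96 ⇒ Q = 18.5, P = 133 − 18.5 = 114.5.
DWL is the triangle between Q = 18.5 and Q = 37: ½·(37 − 18.5)·(114.5 − 96) = 171.125.

DWL = 171.125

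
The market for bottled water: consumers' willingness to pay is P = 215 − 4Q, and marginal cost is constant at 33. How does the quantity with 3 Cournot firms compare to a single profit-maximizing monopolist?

Cournot: Q = 34.125; Monopoly: Q = 22.75

In a 3-firm Cournot equilibrium, symmetry and the first-order condition give q = (215 − 33)/(16) = 11.375. So Q = 34.125 and P = 78.5.
The monopolist equates marginal revenue to marginal cost: 215 − 8Q = 33, so Q = 22.75. From demand, P = 124.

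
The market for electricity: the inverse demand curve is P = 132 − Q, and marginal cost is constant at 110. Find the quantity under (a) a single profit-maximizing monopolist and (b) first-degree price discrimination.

A monopolist chooses Q where MR = MC. MR = 132 − 2Q; setting this equal to 110 gives Q = 11 and P = 121.
With perfect price discrimination, output is the efficient level Q = 22 (where demand meets MC), but every buyer pays their willingness to pay: CS = 0 and PS = total surplus.

Monopoly: Q = 11; Perfect PD: Q = 22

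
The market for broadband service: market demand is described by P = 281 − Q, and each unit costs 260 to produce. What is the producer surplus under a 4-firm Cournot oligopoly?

PS = 70.56

With 4 symmetric Cournot firms, each firm's FOC gives 281 − 5q = 260, so q = 4.2, Q = 4·4.2 = 16.8, and P = 264.2.
PS = (264.2 − 260)·16.8 = 70.56.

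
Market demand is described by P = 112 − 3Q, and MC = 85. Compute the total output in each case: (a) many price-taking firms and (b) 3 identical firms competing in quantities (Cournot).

Competitive firms price at marginal cost: P = 85, giving Q = 9.
Cournot with 3 identical firms: the symmetric best-response condition is 112 − 12q = 85. Each firm produces q = 2.25, total output Q = 6.75, price P = 91.75.

Competition: Q = 9; Cournot: Q = 6.75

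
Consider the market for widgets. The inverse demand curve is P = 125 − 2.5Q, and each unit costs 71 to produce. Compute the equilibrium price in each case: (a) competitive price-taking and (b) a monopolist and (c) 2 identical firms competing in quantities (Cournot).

Under competition P = MC = 71, so Q = (125 − 71)/2.5 = 21.6.
A monopolist chooses Q where MR = MC. MR = 125 − 5Q; setting this equal to 71 gives Q = 10.8 and P = 98.
With 2 symmetric Cournot firms, each firm's FOC gives 125 − 7.5q = 71, so q = 7.2, Q = 2·7.2 = 14.4, and P = 89.

Competition: P = 71; Monopoly: P = 98; Cournot: P = 89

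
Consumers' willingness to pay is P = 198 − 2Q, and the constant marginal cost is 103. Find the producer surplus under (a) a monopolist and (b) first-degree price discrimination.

Monopoly: PS = 1128.125; Perfect PD: PS = 2256.25

The monopolist equates marginal revenue to marginal cost: 198 − 4Q = 103, so Q = 23.75. From demand, P = 150.5.
PS = (150.5 − 103)·23.75 = 1128.125.
With perfect price discrimination, output is the efficient level Q = 47.5 (where demand meets MC), but every buyer pays their willingness to pay: CS = 0 and PS = total surplus.
PS = ½·(198 − 103)·47.5 = 2256.25.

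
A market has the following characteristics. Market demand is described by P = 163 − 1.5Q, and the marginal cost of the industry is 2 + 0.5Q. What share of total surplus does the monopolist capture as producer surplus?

PS/TS = 0.7

The monopolist equates marginal revenue to marginal cost: 163 − 3Q = 2 + 0.5Q, so Q = 46. From demand, P = 94.
CS = ½·(163 − 94)·46 = 1587.
PS = P·Q − VC(Q) = 94·46 − (2·46 + ½·0.5·46²) = 3703.
Share captured = PS/TS = 3703/5290 = 0.7.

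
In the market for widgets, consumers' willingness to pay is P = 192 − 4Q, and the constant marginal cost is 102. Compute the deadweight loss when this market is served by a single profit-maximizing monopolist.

Under competition P = MC = 102, so Q = (192 − 102)/4 = 22.5.
Monopoly sets MR = MC: 192 − 8Q = 102 ⇒ Q = 11.25, P = 192 − 4·11.25 = 147.
DWL is the triangle between Q = 11.25 and Q = 22.5: ½·(22.5 − 11.25)·(147 − 102) = 253.125.

DWL = 253.125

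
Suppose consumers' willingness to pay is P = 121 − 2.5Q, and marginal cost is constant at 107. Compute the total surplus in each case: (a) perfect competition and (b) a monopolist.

Competition: TS = 39.2; Monopoly: TS = 29.4

Perfect competition: P = MC = 107, so 121 − 2.5Q = 107 and Q = 5.6.
CS = ½·(121 − 107)·5.6 = 39.2; PS = (107 − 107)·5.6 = 0; TS = 39.2.
The monopolist equates marginal revenue to marginal cost: 121 − 5Q = 107, so Q = 2.8. From demand, P = 114.
CS = ½·(121 − 114)·2.8 = 9.8; PS = (114 − 107)·2.8 = 19.6; TS = 29.4.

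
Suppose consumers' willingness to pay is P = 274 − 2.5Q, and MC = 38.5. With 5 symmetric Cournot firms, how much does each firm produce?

In a 5-firm Cournot equilibrium, symmetry and the first-order condition give q = (274 − 38.5)/(15) = 15.7. So Q = 78.5 and P = 77.75.

q_i = 15.7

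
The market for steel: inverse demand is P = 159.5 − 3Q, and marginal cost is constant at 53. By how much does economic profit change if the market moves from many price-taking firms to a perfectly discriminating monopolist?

Competitive firms price at marginal cost: P = 53, giving Q = 35.5.
Profit = (53 − 53)·35.5 = 0.
With perfect price discrimination, output is the efficient level Q = 35.5 (where demand meets MC), but every buyer pays their willingness to pay: CS = 0 and PS = total surplus.
PS equals the full surplus area, 1890.375. Profit = 1890.375 = 1890.375.
Change in economic profit: 1890.375 − 0 = 1890.375.

Economic profit rises by 1890.375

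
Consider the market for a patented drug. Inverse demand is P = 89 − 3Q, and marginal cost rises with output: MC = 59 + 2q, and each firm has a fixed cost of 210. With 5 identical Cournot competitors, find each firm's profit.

Cournot with 5 identical firms: the symmetric best-response condition is 89 − 18q = 59 + 2q. Each firm produces q = 1.5, total output Q = 7.5, price P = 66.5.
Each firm's profit = 66.5·1.5 − (59·1.5 + ½·2·1.5²) − 210 = −201.

π_i = −201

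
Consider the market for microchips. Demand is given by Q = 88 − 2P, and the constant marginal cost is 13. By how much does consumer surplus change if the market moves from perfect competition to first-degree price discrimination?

CS falls by 961

Inverting demand: P = 44 − 0.5Q.
Competitive firms price at marginal cost: P = 13, giving Q = 62.
CS = ½·(44 − 13)·62 = 961.
Under first-degree price discrimination the firm charges each unit its demand price and produces up to where P = MC, i.e. Q = 62. Consumer surplus is zero; producer surplus equals total surplus.
CS = 0.
Change in consumer surplus: 0 − 961 = −961.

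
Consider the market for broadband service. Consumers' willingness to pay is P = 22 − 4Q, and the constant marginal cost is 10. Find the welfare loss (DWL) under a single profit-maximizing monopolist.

Under competition P = MC = 10, so Q = (22 − 10)/4 = 3.
Monopoly sets MR = MC: 22 − 8Q = 10 ⇒ Q = 1.5, P = 22 − 4·1.5 = 16.
DWL is the triangle between Q = 1.5 and Q = 3: ½·(3 − 1.5)·(16 − 10) = 4.5.

DWL = 4.5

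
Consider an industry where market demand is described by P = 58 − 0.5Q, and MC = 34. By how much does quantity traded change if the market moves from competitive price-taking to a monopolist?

Perfect competition: P = MC = 34, so 58 − 0.5Q = 34 and Q = 48.
Monopoly sets MR = MC: 58 − Q = 34 ⇒ Q = 24, P = 58 − 0.5·24 = 46.
Change in quantity traded: 24 − 48 = −24.

Quantity traded falls by 24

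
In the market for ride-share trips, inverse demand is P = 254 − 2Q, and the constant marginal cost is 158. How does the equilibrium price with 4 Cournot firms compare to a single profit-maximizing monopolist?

Cournot: P = 177.2; Monopoly: P = 206

With 4 symmetric Cournot firms, each firm's FOC gives 254 − 10q = 158, so q = 9.6, Q = 4·9.6 = 38.4, and P = 177.2.
A monopolist chooses Q where MR = MC. MR = 254 − 4Q; setting this equal to 158 gives Q = 24 and P = 206.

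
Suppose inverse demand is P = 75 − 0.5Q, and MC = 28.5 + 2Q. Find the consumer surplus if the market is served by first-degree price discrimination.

With perfect price discrimination, output is the efficient level Q = 18.6 (where demand meets MC), but every buyer pays their willingness to pay: CS = 0 and PS = total surplus.
CS = 0.

CS = 0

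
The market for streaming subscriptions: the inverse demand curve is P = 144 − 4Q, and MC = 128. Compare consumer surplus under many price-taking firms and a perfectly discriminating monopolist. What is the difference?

CS falls by 32

Competitive firms price at marginal cost: P = 128, giving Q = 4.
CS = ½·(144 − 128)·4 = 32.
Under first-degree price discrimination the firm charges each unit its demand price and produces up to where P = MC, i.e. Q = 4. Consumer surplus is zero; producer surplus equals total surplus.
CS = 0.
Change in consumer surplus: 0 − 32 = −32.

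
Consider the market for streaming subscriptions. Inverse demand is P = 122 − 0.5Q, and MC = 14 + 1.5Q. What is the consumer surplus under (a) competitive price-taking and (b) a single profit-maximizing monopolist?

Competition: CS = 729; Monopoly: CS = 466.56

Competitive equilibrium sets price equal to marginal cost: 122 − 0.5Q = 14 + 1.5Q, so Q = 54 and P = 95.
CS = ½·(122 − 95)·54 = 729.
The monopolist equates marginal revenue to marginal cost: 122 − Q = 14 + 1.5Q, so Q = 43.2. From demand, P = 100.4.
CS = ½·(122 − 100.4)·43.2 = 466.56.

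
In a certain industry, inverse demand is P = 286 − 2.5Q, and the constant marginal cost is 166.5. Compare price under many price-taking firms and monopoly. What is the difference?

P rises by 59.75

Perfect competition: P = MC = 166.5, so 286 − 2.5Q = 166.5 and Q = 47.8.
Monopoly sets MR = MC: 286 − 5Q = 166.5 ⇒ Q = 23.9, P = 286 − 2.5·23.9 = 226.25.
Change in price: 226.25 − 166.5 = 59.75.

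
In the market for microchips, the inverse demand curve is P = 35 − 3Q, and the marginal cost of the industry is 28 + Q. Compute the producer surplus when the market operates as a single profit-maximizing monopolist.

The monopolist equates marginal revenue to marginal cost: 35 − 6Q = 28 + Q, so Q = 1. From demand, P = 32.
PS = P·Q − VC(Q) = 32·1 − (28·1 + ½·1·1²) = 3.5.

PS = 3.5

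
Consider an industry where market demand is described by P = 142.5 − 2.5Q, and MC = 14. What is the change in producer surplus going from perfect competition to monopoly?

Producer surplus rises by 1651.225

Competitive firms price at marginal cost: P = 14, giving Q = 51.4.
PS = (14 − 14)·51.4 = 0.
The monopolist equates marginal revenue to marginal cost: 142.5 − 5Q = 14, so Q = 25.7. From demand, P = 78.25.
PS = (78.25 − 14)·25.7 = 1651.225.
Change in producer surplus: 1651.225 − 0 = 1651.225.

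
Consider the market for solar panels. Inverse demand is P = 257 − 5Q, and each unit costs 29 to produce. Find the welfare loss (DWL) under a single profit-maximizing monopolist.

DWL = 1299.6

Perfect competition: P = MC = 29, so 257 − 5Q = 29 and Q = 45.6.
The monopolist equates marginal revenue to marginal cost: 257 − 10Q = 29, so Q = 22.8. From demand, P = 143.
DWL is the triangle between Q = 22.8 and Q = 45.6: ½·(45.6 − 22.8)·(143 − 29) = 1299.6.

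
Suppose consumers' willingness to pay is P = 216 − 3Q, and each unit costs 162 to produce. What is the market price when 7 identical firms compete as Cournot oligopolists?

In a 7-firm Cournot equilibrium, symmetry and the first-order condition give q = (216 − 162)/(24) = 2.25. So Q = 15.75 and P = 168.75.

P = 168.75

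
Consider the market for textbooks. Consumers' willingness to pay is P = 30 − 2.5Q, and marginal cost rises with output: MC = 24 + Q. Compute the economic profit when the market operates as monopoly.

Profit = 3

The monopolist equates marginal revenue to marginal cost: 30 − 5Q = 24 + Q, so Q = 1. From demand, P = 27.5.
Profit = 27.5·1 − (24·1 + ½·1·1²) = 3.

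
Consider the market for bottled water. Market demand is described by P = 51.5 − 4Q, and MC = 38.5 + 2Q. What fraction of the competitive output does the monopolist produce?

A monopolist chooses Q where MR = MC. MR = 51.5 − 8Q; setting this equal to 38.5 + 2Q gives Q = 1.3 and P = 46.3.
Under competition P = MC: 51.5 − 4Q = 38.5 + 2Q ⇒ Q = 13/6, P = 257/6.
Ratio Q_m/Q_c = 1.3/(13/6) = 0.6.

Q_m/Q_c = 0.6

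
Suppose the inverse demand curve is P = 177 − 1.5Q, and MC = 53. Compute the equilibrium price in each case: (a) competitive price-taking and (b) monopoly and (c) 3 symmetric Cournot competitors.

Competition: P = 53; Monopoly: P = 115; Cournot: P = 84

Competitive firms price at marginal cost: P = 53, giving Q = 248/3.
The monopolist equates marginal revenue to marginal cost: 177 − 3Q = 53, so Q = 124/3. From demand, P = 115.
In a 3-firm Cournot equilibrium, symmetry and the first-order condition give q = (177 − 53)/(6) = 62/3. So Q = 62 and P = 84.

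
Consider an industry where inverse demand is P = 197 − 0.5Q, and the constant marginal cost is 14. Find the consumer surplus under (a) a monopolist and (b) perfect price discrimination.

Monopoly sets MR = MC: 197 − Q = 14 ⇒ Q = 183, P = 197 − 0.5·183 = 105.5.
CS = ½·(197 − 105.5)·183 = 8372.25.
Under first-degree price discrimination the firm charges each unit its demand price and produces up to where P = MC, i.e. Q = 366. Consumer surplus is zero; producer surplus equals total surplus.
CS = 0.

Monopoly: CS = 8372.25; Perfect PD: CS = 0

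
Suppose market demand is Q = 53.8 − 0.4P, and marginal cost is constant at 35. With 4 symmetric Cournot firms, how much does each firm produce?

Inverting demand: P = 134.5 − 2.5Q.
Cournot with 4 identical firms: the symmetric best-response condition is 134.5 − 12.5q = 35. Each firm produces q = 7.96, total output Q = 31.84, price P = 54.9.

q_i = 7.96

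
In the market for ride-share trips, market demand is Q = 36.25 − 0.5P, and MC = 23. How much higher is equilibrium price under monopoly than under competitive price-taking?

Equilibrium price rises by 24.75

Inverting demand: P = 72.5 − 2Q.
Competitive firms price at marginal cost: P = 23, giving Q = 24.75.
A monopolist chooses Q where MR = MC. MR = 72.5 − 4Q; setting this equal to 23 gives Q = 12.375 and P = 47.75.
Change in equilibrium price: 47.75 − 23 = 24.75.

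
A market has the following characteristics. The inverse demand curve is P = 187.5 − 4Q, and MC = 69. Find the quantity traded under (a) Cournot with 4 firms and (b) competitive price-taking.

Cournot with 4 identical firms: the symmetric best-response condition is 187.5 − 20q = 69. Each firm produces q = 5.925, total output Q = 23.7, price P = 92.7.
Competitive firms price at marginal cost: P = 69, giving Q = 29.625.

Cournot: Q = 23.7; Competition: Q = 29.625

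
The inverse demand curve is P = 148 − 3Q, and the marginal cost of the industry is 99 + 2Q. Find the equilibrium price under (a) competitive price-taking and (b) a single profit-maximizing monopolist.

Competition: P = 118.6; Monopoly: P = 129.625

Competitive equilibrium sets price equal to marginal cost: 148 − 3Q = 99 + 2Q, so Q = 9.8 and P = 118.6.
A monopolist chooses Q where MR = MC. MR = 148 − 6Q; setting this equal to 99 + 2Q gives Q = 6.125 and P = 129.625.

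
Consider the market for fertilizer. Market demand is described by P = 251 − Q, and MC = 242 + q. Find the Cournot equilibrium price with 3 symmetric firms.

P = 245.6

Cournot with 3 identical firms: the symmetric best-response condition is 251 − 4q = 242 + q. Each firm produces q = 1.8, total output Q = 5.4, price P = 245.6.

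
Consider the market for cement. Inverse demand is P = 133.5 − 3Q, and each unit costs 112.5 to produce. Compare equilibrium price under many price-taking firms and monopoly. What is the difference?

Equilibrium price rises by 10.5

Under competition P = MC = 112.5, so Q = (133.5 − 112.5)/3 = 7.
A monopolist chooses Q where MR = MC. MR = 133.5 − 6Q; setting this equal to 112.5 gives Q = 3.5 and P = 123.
Change in equilibrium price: 123 − 112.5 = 10.5.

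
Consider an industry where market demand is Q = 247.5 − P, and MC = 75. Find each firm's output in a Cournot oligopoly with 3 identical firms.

q_i = 43.125

Inverting demand: P = 247.5 − Q.
With 3 symmetric Cournot firms, each firm's FOC gives 247.5 − 4q = 75, so q = 43.125, Q = 3·43.125 = 129.375, and P = 118.125.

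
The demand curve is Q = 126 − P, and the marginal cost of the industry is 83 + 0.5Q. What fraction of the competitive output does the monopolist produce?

Inverting demand: P = 126 − Q.
Monopoly sets MR = MC: 126 − 2Q = 83 + 0.5Q ⇒ Q = 17.2, P = 126 − 17.2 = 108.8.
Competitive equilibrium sets price equal to marginal cost: 126 − Q = 83 + 0.5Q, so Q = 86/3 and P = 292/3.
Ratio Q_m/Q_c = 17.2/(86/3) = 0.6.

Q_m/Q_c = 0.6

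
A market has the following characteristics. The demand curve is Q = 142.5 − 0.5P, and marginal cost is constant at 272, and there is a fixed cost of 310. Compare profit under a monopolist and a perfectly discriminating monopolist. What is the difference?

Inverting demand: P = 285 − 2Q.
The monopolist equates marginal revenue to marginal cost: 285 − 4Q = 272, so Q = 3.25. From demand, P = 278.5.
Profit = (278.5 − 272)·3.25 − 310 = −288.875.
Under first-degree price discrimination the firm charges each unit its demand price and produces up to where P = MC, i.e. Q = 6.5. Consumer surplus is zero; producer surplus equals total surplus.
PS equals the full surplus area, 42.25. Profit = 42.25 − 310 = −267.75.
Change in profit: −267.75 − −288.875 = 21.125.

Profit rises by 21.125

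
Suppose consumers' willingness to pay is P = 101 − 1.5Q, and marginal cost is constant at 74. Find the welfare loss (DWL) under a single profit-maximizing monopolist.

DWL = 60.75

Under competition P = MC = 74, so Q = (101 − 74)/1.5 = 18.
Monopoly sets MR = MC: 101 − 3Q = 74 ⇒ Q = 9, P = 101 − 1.5·9 = 87.5.
DWL is the triangle between Q = 9 and Q = 18: ½·(18 − 9)·(87.5 − 74) = 60.75.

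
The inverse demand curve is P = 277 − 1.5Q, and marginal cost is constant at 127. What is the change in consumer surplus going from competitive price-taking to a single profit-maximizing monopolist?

Consumer surplus falls by 5625

Under competition P = MC = 127, so Q = (277 − 127)/1.5 = 100.
CS = ½·(277 − 127)·100 = 7500.
A monopolist chooses Q where MR = MC. MR = 277 − 3Q; setting this equal to 127 gives Q = 50 and P = 202.
CS = ½·(277 − 202)·50 = 1875.
Change in consumer surplus: 1875 − 7500 = −5625.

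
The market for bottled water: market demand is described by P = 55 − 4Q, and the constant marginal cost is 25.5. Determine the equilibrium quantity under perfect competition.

Q = 7.375

Competitive firms price at marginal cost: P = 25.5, giving Q = 7.375.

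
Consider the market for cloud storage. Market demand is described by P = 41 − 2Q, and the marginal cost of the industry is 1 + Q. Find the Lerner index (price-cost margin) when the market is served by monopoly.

Monopoly sets MR = MC: 41 − 4Q = 1 + Q ⇒ Q = 8, P = 41 − 2·8 = 25.
Lerner index = (P − MC)/P = (25 − 9)/25 = 0.64.

Lerner index = 0.64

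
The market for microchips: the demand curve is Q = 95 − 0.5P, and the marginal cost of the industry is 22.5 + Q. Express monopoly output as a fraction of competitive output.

Q_m/Q_c = 0.6

Inverting demand: P = 190 − 2Q.
A monopolist chooses Q where MR = MC. MR = 190 − 4Q; setting this equal to 22.5 + Q gives Q = 33.5 and P = 123.
Competitive equilibrium sets price equal to marginal cost: 190 − 2Q = 22.5 + Q, so Q = 335/6 and P = 235/3.
Ratio Q_m/Q_c = 33.5/(335/6) = 0.6.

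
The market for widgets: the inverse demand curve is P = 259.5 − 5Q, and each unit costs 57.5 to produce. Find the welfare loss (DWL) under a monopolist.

DWL = 1020.1

Perfect competition: P = MC = 57.5, so 259.5 − 5Q = 57.5 and Q = 40.4.
Monopoly sets MR = MC: 259.5 − 10Q = 57.5 ⇒ Q = 20.2, P = 259.5 − 5·20.2 = 158.5.
DWL is the triangle between Q = 20.2 and Q = 40.4: ½·(40.4 − 20.2)·(158.5 − 57.5) = 1020.1.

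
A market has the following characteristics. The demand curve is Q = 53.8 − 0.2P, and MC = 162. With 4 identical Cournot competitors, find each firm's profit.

Inverting demand: P = 269 − 5Q.
In a 4-firm Cournot equilibrium, symmetry and the first-order condition give q = (269 − 162)/(25) = 4.28. So Q = 17.12 and P = 183.4.
Each firm's profit = (183.4 − 162)·4.28 = 91.592.

π_i = 91.592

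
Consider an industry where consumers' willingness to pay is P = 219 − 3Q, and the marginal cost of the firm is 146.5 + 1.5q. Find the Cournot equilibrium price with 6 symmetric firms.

P = 161

In a 6-firm Cournot equilibrium, symmetry and the first-order condition give q = (219 − 146.5)/(22.5) = 29/9. So Q = 58/3 and P = 161.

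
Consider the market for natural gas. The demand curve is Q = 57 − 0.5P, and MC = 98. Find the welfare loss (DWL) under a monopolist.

Inverting demand: P = 114 − 2Q.
Competitive firms price at marginal cost: P = 98, giving Q = 8.
A monopolist chooses Q where MR = MC. MR = 114 − 4Q; setting this equal to 98 gives Q = 4 and P = 106.
DWL is the triangle between Q = 4 and Q = 8: ½·(8 − 4)·(106 − 98) = 16.

DWL = 16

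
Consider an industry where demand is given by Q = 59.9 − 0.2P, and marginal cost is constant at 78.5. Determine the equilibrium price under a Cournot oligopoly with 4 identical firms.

Inverting demand: P = 299.5 − 5Q.
With 4 symmetric Cournot firms, each firm's FOC gives 299.5 − 25q = 78.5, so q = 8.84, Q = 4·8.84 = 35.36, and P = 122.7.

P = 122.7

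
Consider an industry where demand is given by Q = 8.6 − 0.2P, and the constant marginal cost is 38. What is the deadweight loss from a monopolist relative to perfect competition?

DWL = 0.625

Inverting demand: P = 43 − 5Q.
Perfect competition: P = MC = 38, so 43 − 5Q = 38 and Q = 1.
The monopolist equates marginal revenue to marginal cost: 43 − 10Q = 38, so Q = 0.5. From demand, P = 40.5.
DWL is the triangle between Q = 0.5 and Q = 1: ½·(1 − 0.5)·(40.5 − 38) = 0.625.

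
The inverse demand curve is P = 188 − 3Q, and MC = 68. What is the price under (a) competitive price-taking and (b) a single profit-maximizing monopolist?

Competition: P = 68; Monopoly: P = 128

Perfect competition: P = MC = 68, so 188 − 3Q = 68 and Q = 40.
A monopolist chooses Q where MR = MC. MR = 188 − 6Q; setting this equal to 68 gives Q = 20 and P = 128.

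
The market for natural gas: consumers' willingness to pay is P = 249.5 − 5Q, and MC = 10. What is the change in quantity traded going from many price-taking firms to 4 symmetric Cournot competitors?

Perfect competition: P = MC = 10, so 249.5 − 5Q = 10 and Q = 47.9.
Cournot with 4 identical firms: the symmetric best-response condition is 249.5 − 25q = 10. Each firm produces q = 9.58, total output Q = 38.32, price P = 57.9.
Change in quantity traded: 38.32 − 47.9 = −9.58.

Quantity traded falls by 9.58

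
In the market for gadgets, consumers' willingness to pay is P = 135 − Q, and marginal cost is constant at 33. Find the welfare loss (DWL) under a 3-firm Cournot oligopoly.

Under competition P = MC = 33, so Q = (135 − 33)/1 = 102.
With 3 symmetric Cournot firms, each firm's FOC gives 135 − 4q = 33, so q = 25.5, Q = 3·25.5 = 76.5, and P = 58.5.
DWL is the triangle between Q = 76.5 and Q = 102: ½·(102 − 76.5)·(58.5 − 33) = 325.125.

DWL = 325.125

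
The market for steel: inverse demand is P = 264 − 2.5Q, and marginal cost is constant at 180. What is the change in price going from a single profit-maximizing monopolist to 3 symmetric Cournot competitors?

P falls by 21

The monopolist equates marginal revenue to marginal cost: 264 − 5Q = 180, so Q = 16.8. From demand, P = 222.
In a 3-firm Cournot equilibrium, symmetry and the first-order condition give q = (264 − 180)/(10) = 8.4. So Q = 25.2 and P = 201.
Change in price: 201 − 222 = −21.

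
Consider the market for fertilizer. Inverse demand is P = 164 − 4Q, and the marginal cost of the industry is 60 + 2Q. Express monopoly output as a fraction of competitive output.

Q_m/Q_c = 0.6

Monopoly sets MR = MC: 164 − 8Q = 60 + 2Q ⇒ Q = 10.4, P = 164 − 4·10.4 = 122.4.
Competitive equilibrium sets price equal to marginal cost: 164 − 4Q = 60 + 2Q, so Q = 52/3 and P = 284/3.
Ratio Q_m/Q_c = 10.4/(52/3) = 0.6.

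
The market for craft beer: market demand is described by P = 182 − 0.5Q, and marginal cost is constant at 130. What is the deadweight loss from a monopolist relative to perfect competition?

Perfect competition: P = MC = 130, so 182 − 0.5Q = 130 and Q = 104.
The monopolist equates marginal revenue to marginal cost: 182 − Q = 130, so Q = 52. From demand, P = 156.
DWL is the triangle between Q = 52 and Q = 104: ½·(104 − 52)·(156 − 130) = 676.

DWL = 676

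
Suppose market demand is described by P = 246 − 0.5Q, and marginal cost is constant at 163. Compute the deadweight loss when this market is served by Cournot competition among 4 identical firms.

DWL = 275.56

Competitive firms price at marginal cost: P = 163, giving Q = 166.
Cournot with 4 identical firms: the symmetric best-response condition is 246 − 2.5q = 163. Each firm produces q = 33.2, total output Q = 132.8, price P = 179.6.
DWL is the triangle between Q = 132.8 and Q = 166: ½·(166 − 132.8)·(179.6 − 163) = 275.56.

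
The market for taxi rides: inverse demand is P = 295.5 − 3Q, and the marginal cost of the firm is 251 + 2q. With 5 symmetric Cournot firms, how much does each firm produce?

q_i = 2.225

With 5 symmetric Cournot firms, each firm's FOC gives 295.5 − 18q = 251 + 2q, so q = 2.225, Q = 5·2.225 = 11.125, and P = 262.125.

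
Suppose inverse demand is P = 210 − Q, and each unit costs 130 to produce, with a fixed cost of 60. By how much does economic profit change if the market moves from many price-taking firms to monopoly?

Economic profit rises by 1600

Perfect competition: P = MC = 130, so 210 − Q = 130 and Q = 80.
Profit = (130 − 130)·80 − 60 = −60.
The monopolist equates marginal revenue to marginal cost: 210 − 2Q = 130, so Q = 40. From demand, P = 170.
Profit = (170 − 130)·40 − 60 = 1540.
Change in economic profit: 1540 − −60 = 1600.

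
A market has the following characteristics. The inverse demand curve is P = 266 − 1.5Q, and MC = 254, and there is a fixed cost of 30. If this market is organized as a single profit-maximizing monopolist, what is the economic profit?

A monopolist chooses Q where MR = MC. MR = 266 − 3Q; setting this equal to 254 gives Q = 4 and P = 260.
Profit = (260 − 254)·4 − 30 = −6.

Profit = −6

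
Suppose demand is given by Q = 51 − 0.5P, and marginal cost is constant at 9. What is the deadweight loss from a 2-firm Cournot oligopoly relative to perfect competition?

Inverting demand: P = 102 − 2Q.
Perfect competition: P = MC = 9, so 102 − 2Q = 9 and Q = 46.5.
Cournot with 2 identical firms: the symmetric best-response condition is 102 − 6q = 9. Each firm produces q = 15.5, total output Q = 31, price P = 40.
DWL is the triangle between Q = 31 and Q = 46.5: ½·(46.5 − 31)·(40 − 9) = 240.25.

DWL = 240.25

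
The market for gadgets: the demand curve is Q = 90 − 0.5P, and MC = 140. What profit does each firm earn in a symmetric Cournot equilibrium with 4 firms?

π_i = 32

Inverting demand: P = 180 − 2Q.
With 4 symmetric Cournot firms, each firm's FOC gives 180 − 10q = 140, so q = 4, Q = 4·4 = 16, and P = 148.
Each firm's profit = (148 − 140)·4 = 32.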